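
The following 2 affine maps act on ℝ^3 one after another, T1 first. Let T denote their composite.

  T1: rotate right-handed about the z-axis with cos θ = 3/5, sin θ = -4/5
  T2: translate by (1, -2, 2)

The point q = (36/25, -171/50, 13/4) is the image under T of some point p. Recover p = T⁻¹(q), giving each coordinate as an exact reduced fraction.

p = (7/5, -1/2, 5/4)

T1 = [3/5 4/5 0 0; -4/5 3/5 0 0; 0 0 1 0; 0 0 0 1]
T2·T1 = [3/5 4/5 0 1; -4/5 3/5 0 -2; 0 0 1 2; 0 0 0 1]
det M = 1; M⁻¹ = [3/5 -4/5 0 -11/5; 4/5 3/5 0 2/5; 0 0 1 -2; 0 0 0 1]
M⁻¹ · (36/25, -171/50, 13/4)ᵀ = (7/5, -1/2, 5/4)ᵀ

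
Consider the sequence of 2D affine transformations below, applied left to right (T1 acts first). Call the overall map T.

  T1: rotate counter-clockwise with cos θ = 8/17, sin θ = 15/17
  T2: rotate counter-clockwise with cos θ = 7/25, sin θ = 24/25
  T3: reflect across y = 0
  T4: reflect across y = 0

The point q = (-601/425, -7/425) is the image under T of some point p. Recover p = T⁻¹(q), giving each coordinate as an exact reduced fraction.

p = (1, 1)

T1 = [8/17 -15/17 0; 15/17 8/17 0; 0 0 1]
T2·T1 = [-304/425 -297/425 0; 297/425 -304/425 0; 0 0 1]
T3·…·T1 = [-304/425 -297/425 0; -297/425 304/425 0; 0 0 1]
T4·…·T1 = [-304/425 -297/425 0; 297/425 -304/425 0; 0 0 1]
det M = 1; M⁻¹ = [-304/425 297/425 0; -297/425 -304/425 0; 0 0 1]
M⁻¹ · (-601/425, -7/425)ᵀ = (1, 1)ᵀ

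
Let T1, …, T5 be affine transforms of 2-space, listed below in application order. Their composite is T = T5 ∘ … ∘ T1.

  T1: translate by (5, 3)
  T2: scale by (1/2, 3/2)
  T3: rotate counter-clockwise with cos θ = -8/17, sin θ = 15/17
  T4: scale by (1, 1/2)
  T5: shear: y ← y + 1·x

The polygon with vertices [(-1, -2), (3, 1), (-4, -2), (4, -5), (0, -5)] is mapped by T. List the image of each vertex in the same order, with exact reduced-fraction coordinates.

image vertices: (-77/34, -59/34), (-122/17, -116/17), (-53/34, -115/68), (9/17, 219/68), (25/17, 223/68)

T1 translate by (5, 3): (-1, -2) → (4, 1); (3, 1) → (8, 4); (-4, -2) → (1, 1); (4, -5) → (9, -2); (0, -5) → (5, -2)
T2 scale by (1/2, 3/2): (4, 1) → (2, 3/2); (8, 4) → (4, 6); (1, 1) → (1/2, 3/2); (9, -2) → (9/2, -3); (5, -2) → (5/2, -3)
T3 rotate counter-clockwise with cos θ = -8/17, sin θ = 15/17: (2, 3/2) → (-77/34, 18/17); (4, 6) → (-122/17, 12/17); (1/2, 3/2) → (-53/34, -9/34); (9/2, -3) → (9/17, 183/34); (5/2, -3) → (25/17, 123/34)
T4 scale by (1, 1/2): (-77/34, 18/17) → (-77/34, 9/17); (-122/17, 12/17) → (-122/17, 6/17); (-53/34, -9/34) → (-53/34, -9/68); (9/17, 183/34) → (9/17, 183/68); (25/17, 123/34) → (25/17, 123/68)
T5 shear: y ← y + 1·x: (-77/34, 9/17) → (-77/34, -59/34); (-122/17, 6/17) → (-122/17, -116/17); (-53/34, -9/68) → (-53/34, -115/68); (9/17, 183/68) → (9/17, 219/68); (25/17, 123/68) → (25/17, 223/68)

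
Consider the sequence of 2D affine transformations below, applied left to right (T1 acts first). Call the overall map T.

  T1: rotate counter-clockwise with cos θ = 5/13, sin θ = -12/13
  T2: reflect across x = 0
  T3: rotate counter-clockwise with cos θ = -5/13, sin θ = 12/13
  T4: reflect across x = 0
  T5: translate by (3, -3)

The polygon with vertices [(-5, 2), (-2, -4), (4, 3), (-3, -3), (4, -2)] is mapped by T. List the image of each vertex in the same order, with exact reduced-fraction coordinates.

image vertices: (8, -5), (5, 1), (-1, -6), (6, 0), (-1, -1)

T1 rotate counter-clockwise with cos θ = 5/13, sin θ = -12/13: (-5, 2) → (-1/13, 70/13); (-2, -4) → (-58/13, 4/13); (4, 3) → (56/13, -33/13); (-3, -3) → (-51/13, 21/13); (4, -2) → (-4/13, -58/13)
T2 reflect across x = 0: (-1/13, 70/13) → (1/13, 70/13); (-58/13, 4/13) → (58/13, 4/13); (56/13, -33/13) → (-56/13, -33/13); (-51/13, 21/13) → (51/13, 21/13); (-4/13, -58/13) → (4/13, -58/13)
T3 rotate counter-clockwise with cos θ = -5/13, sin θ = 12/13: (1/13, 70/13) → (-5, -2); (58/13, 4/13) → (-2, 4); (-56/13, -33/13) → (4, -3); (51/13, 21/13) → (-3, 3); (4/13, -58/13) → (4, 2)
T4 reflect across x = 0: (-5, -2) → (5, -2); (-2, 4) → (2, 4); (4, -3) → (-4, -3); (-3, 3) → (3, 3); (4, 2) → (-4, 2)
T5 translate by (3, -3): (5, -2) → (8, -5); (2, 4) → (5, 1); (-4, -3) → (-1, -6); (3, 3) → (6, 0); (-4, 2) → (-1, -1)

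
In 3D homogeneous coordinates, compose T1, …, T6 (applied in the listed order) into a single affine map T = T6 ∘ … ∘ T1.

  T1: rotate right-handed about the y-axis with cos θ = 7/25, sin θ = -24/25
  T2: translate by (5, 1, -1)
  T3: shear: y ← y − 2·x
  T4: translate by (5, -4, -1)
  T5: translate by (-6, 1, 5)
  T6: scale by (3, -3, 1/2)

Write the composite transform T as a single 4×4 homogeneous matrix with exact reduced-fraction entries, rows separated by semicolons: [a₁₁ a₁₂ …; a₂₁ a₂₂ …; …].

T1 = [7/25 0 -24/25 0; 0 1 0 0; 24/25 0 7/25 0; 0 0 0 1]
T2·T1 = [7/25 0 -24/25 5; 0 1 0 1; 24/25 0 7/25 -1; 0 0 0 1]
T3·…·T1 = [7/25 0 -24/25 5; -14/25 1 48/25 -9; 24/25 0 7/25 -1; 0 0 0 1]
T4·…·T1 = [7/25 0 -24/25 10; -14/25 1 48/25 -13; 24/25 0 7/25 -2; 0 0 0 1]
T5·…·T1 = [7/25 0 -24/25 4; -14/25 1 48/25 -12; 24/25 0 7/25 3; 0 0 0 1]
T6·…·T1 = [21/25 0 -72/25 12; 42/25 -3 -144/25 36; 12/25 0 7/50 3/2; 0 0 0 1]

T = [21/25 0 -72/25 12; 42/25 -3 -144/25 36; 12/25 0 7/50 3/2; 0 0 0 1]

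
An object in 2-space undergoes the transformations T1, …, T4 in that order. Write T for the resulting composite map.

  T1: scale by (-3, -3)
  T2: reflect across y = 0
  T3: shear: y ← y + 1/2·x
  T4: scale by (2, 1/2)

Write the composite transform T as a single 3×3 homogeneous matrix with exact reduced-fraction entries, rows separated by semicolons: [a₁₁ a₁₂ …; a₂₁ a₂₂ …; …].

T1 = [-3 0 0; 0 -3 0; 0 0 1]
T2·T1 = [-3 0 0; 0 3 0; 0 0 1]
T3·…·T1 = [-3 0 0; -3/2 3 0; 0 0 1]
T4·…·T1 = [-6 0 0; -3/4 3/2 0; 0 0 1]

T = [-6 0 0; -3/4 3/2 0; 0 0 1]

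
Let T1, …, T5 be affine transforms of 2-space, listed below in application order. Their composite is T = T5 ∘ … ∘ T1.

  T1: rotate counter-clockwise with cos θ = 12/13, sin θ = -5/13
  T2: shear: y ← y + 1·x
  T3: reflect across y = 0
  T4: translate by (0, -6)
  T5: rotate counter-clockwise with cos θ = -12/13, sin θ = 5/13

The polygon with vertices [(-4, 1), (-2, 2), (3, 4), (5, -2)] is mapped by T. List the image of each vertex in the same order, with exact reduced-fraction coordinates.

image vertices: (851/169, 589/169), (658/169, 1106/169), (163/169, 2284/169), (-205/169, 1198/169)

T1 rotate counter-clockwise with cos θ = 12/13, sin θ = -5/13: (-4, 1) → (-43/13, 32/13); (-2, 2) → (-14/13, 34/13); (3, 4) → (56/13, 33/13); (5, -2) → (50/13, -49/13)
T2 shear: y ← y + 1·x: (-43/13, 32/13) → (-43/13, -11/13); (-14/13, 34/13) → (-14/13, 20/13); (56/13, 33/13) → (56/13, 89/13); (50/13, -49/13) → (50/13, 1/13)
T3 reflect across y = 0: (-43/13, -11/13) → (-43/13, 11/13); (-14/13, 20/13) → (-14/13, -20/13); (56/13, 89/13) → (56/13, -89/13); (50/13, 1/13) → (50/13, -1/13)
T4 translate by (0, -6): (-43/13, 11/13) → (-43/13, -67/13); (-14/13, -20/13) → (-14/13, -98/13); (56/13, -89/13) → (56/13, -167/13); (50/13, -1/13) → (50/13, -79/13)
T5 rotate counter-clockwise with cos θ = -12/13, sin θ = 5/13: (-43/13, -67/13) → (851/169, 589/169); (-14/13, -98/13) → (658/169, 1106/169); (56/13, -167/13) → (163/169, 2284/169); (50/13, -79/13) → (-205/169, 1198/169)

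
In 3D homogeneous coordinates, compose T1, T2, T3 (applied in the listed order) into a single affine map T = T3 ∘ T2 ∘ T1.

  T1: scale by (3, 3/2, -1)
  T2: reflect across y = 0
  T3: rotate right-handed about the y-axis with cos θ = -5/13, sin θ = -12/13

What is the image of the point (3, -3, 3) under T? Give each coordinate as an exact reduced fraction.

T1 scale by (3, 3/2, -1): (3, -3, 3) → (9, -9/2, -3)
T2 reflect across y = 0: (9, -9/2, -3) → (9, 9/2, -3)
T3 rotate right-handed about the y-axis with cos θ = -5/13, sin θ = -12/13: (9, 9/2, -3) → (-9/13, 9/2, 123/13)

T(p) = (-9/13, 9/2, 123/13)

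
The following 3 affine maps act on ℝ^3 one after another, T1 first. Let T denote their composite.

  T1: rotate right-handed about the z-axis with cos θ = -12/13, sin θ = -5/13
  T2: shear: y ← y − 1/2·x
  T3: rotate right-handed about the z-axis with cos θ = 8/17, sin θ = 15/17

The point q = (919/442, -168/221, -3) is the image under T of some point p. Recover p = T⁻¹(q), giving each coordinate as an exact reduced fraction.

p = (1/2, 2, -3)

T1 = [-12/13 5/13 0 0; -5/13 -12/13 0 0; 0 0 1 0; 0 0 0 1]
T2·T1 = [-12/13 5/13 0 0; 1/13 -29/26 0 0; 0 0 1 0; 0 0 0 1]
T3·…·T1 = [-111/221 515/442 0 0; -172/221 -41/221 0 0; 0 0 1 0; 0 0 0 1]
det M = 1; M⁻¹ = [-41/221 -515/442 0 0; 172/221 -111/221 0 0; 0 0 1 0; 0 0 0 1]
M⁻¹ · (919/442, -168/221, -3)ᵀ = (1/2, 2, -3)ᵀ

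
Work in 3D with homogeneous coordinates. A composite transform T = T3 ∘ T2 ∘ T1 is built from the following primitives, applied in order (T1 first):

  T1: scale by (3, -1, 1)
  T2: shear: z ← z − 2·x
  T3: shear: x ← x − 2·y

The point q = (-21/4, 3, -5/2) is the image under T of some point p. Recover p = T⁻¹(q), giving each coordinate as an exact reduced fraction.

p = (1/4, -3, -1)

T1 = [3 0 0 0; 0 -1 0 0; 0 0 1 0; 0 0 0 1]
T2·T1 = [3 0 0 0; 0 -1 0 0; -6 0 1 0; 0 0 0 1]
T3·…·T1 = [3 2 0 0; 0 -1 0 0; -6 0 1 0; 0 0 0 1]
det M = -3; M⁻¹ = [1/3 2/3 0 0; 0 -1 0 0; 2 4 1 0; 0 0 0 1]
M⁻¹ · (-21/4, 3, -5/2)ᵀ = (1/4, -3, -1)ᵀ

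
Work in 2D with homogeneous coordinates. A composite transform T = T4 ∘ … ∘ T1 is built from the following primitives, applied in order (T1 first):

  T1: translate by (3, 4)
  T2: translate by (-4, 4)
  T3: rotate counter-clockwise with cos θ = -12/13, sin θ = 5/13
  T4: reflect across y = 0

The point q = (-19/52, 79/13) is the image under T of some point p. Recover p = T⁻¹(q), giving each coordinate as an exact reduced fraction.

p = (-1, -9/4)

T1 = [1 0 3; 0 1 4; 0 0 1]
T2·T1 = [1 0 -1; 0 1 8; 0 0 1]
T3·…·T1 = [-12/13 -5/13 -28/13; 5/13 -12/13 -101/13; 0 0 1]
T4·…·T1 = [-12/13 -5/13 -28/13; -5/13 12/13 101/13; 0 0 1]
det M = -1; M⁻¹ = [-12/13 -5/13 1; -5/13 12/13 -8; 0 0 1]
M⁻¹ · (-19/52, 79/13)ᵀ = (-1, -9/4)ᵀ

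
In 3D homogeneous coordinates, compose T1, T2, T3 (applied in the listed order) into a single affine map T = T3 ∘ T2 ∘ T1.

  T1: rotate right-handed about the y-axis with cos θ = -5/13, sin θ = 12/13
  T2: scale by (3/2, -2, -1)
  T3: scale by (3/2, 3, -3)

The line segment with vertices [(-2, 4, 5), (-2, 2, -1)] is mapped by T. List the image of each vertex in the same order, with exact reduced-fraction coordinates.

T1 rotate right-handed about the y-axis with cos θ = -5/13, sin θ = 12/13: (-2, 4, 5) → (70/13, 4, -1/13); (-2, 2, -1) → (-2/13, 2, 29/13)
T2 scale by (3/2, -2, -1): (70/13, 4, -1/13) → (105/13, -8, 1/13); (-2/13, 2, 29/13) → (-3/13, -4, -29/13)
T3 scale by (3/2, 3, -3): (105/13, -8, 1/13) → (315/26, -24, -3/13); (-3/13, -4, -29/13) → (-9/26, -12, 87/13)

image vertices: (315/26, -24, -3/13), (-9/26, -12, 87/13)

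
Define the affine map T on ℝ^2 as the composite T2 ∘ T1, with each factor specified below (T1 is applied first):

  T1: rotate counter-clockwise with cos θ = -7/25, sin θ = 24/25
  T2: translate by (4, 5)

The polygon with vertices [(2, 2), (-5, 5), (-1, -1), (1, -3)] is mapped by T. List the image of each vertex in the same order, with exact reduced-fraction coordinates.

image vertices: (38/25, 159/25), (3/5, -6/5), (131/25, 108/25), (33/5, 34/5)

T1 rotate counter-clockwise with cos θ = -7/25, sin θ = 24/25: (2, 2) → (-62/25, 34/25); (-5, 5) → (-17/5, -31/5); (-1, -1) → (31/25, -17/25); (1, -3) → (13/5, 9/5)
T2 translate by (4, 5): (-62/25, 34/25) → (38/25, 159/25); (-17/5, -31/5) → (3/5, -6/5); (31/25, -17/25) → (131/25, 108/25); (13/5, 9/5) → (33/5, 34/5)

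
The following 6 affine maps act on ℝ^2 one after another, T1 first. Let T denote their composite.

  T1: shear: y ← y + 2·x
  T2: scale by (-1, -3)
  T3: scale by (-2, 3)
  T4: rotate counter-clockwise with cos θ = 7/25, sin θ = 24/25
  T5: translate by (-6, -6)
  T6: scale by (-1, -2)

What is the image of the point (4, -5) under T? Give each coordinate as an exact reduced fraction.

T1 shear: y ← y + 2·x: (4, -5) → (4, 3)
T2 scale by (-1, -3): (4, 3) → (-4, -9)
T3 scale by (-2, 3): (-4, -9) → (8, -27)
T4 rotate counter-clockwise with cos θ = 7/25, sin θ = 24/25: (8, -27) → (704/25, 3/25)
T5 translate by (-6, -6): (704/25, 3/25) → (554/25, -147/25)
T6 scale by (-1, -2): (554/25, -147/25) → (-554/25, 294/25)

T(p) = (-554/25, 294/25)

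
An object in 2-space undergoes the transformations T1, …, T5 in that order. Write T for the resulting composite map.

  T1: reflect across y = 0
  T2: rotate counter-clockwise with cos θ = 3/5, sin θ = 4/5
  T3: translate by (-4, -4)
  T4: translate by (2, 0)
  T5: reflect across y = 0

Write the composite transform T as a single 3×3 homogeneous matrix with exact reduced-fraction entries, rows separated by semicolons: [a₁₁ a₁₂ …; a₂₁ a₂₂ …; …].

T1 = [1 0 0; 0 -1 0; 0 0 1]
T2·T1 = [3/5 4/5 0; 4/5 -3/5 0; 0 0 1]
T3·…·T1 = [3/5 4/5 -4; 4/5 -3/5 -4; 0 0 1]
T4·…·T1 = [3/5 4/5 -2; 4/5 -3/5 -4; 0 0 1]
T5·…·T1 = [3/5 4/5 -2; -4/5 3/5 4; 0 0 1]

T = [3/5 4/5 -2; -4/5 3/5 4; 0 0 1]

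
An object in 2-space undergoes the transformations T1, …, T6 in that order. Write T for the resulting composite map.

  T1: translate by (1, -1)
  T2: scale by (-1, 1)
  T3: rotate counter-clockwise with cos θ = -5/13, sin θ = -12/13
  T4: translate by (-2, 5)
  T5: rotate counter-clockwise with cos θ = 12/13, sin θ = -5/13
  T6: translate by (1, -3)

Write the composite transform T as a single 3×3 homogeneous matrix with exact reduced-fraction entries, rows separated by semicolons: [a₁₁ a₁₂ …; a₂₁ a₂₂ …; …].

T = [120/169 119/169 183/169; 119/169 -120/169 642/169; 0 0 1]

T1 = [1 0 1; 0 1 -1; 0 0 1]
T2·T1 = [-1 0 -1; 0 1 -1; 0 0 1]
T3·…·T1 = [5/13 12/13 -7/13; 12/13 -5/13 17/13; 0 0 1]
T4·…·T1 = [5/13 12/13 -33/13; 12/13 -5/13 82/13; 0 0 1]
T5·…·T1 = [120/169 119/169 14/169; 119/169 -120/169 1149/169; 0 0 1]
T6·…·T1 = [120/169 119/169 183/169; 119/169 -120/169 642/169; 0 0 1]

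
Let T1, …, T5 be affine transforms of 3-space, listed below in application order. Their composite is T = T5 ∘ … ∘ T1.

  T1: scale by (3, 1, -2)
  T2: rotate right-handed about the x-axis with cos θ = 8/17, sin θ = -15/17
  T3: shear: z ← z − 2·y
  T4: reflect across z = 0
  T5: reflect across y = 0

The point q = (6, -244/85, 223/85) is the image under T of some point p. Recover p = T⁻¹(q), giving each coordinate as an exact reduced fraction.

T1 = [3 0 0 0; 0 1 0 0; 0 0 -2 0; 0 0 0 1]
T2·T1 = [3 0 0 0; 0 8/17 -30/17 0; 0 -15/17 -16/17 0; 0 0 0 1]
T3·…·T1 = [3 0 0 0; 0 8/17 -30/17 0; 0 -31/17 44/17 0; 0 0 0 1]
T4·…·T1 = [3 0 0 0; 0 8/17 -30/17 0; 0 31/17 -44/17 0; 0 0 0 1]
T5·…·T1 = [3 0 0 0; 0 -8/17 30/17 0; 0 31/17 -44/17 0; 0 0 0 1]
det M = -6; M⁻¹ = [1/3 0 0 0; 0 22/17 15/17 0; 0 31/34 4/17 0; 0 0 0 1]
M⁻¹ · (6, -244/85, 223/85)ᵀ = (2, -7/5, -2)ᵀ

p = (2, -7/5, -2)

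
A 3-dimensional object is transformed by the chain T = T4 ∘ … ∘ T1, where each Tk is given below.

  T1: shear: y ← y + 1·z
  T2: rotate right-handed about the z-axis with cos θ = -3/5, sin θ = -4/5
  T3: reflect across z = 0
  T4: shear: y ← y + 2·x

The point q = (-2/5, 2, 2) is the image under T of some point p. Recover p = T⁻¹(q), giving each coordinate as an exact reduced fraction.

T1 = [1 0 0 0; 0 1 1 0; 0 0 1 0; 0 0 0 1]
T2·T1 = [-3/5 4/5 4/5 0; -4/5 -3/5 -3/5 0; 0 0 1 0; 0 0 0 1]
T3·…·T1 = [-3/5 4/5 4/5 0; -4/5 -3/5 -3/5 0; 0 0 -1 0; 0 0 0 1]
T4·…·T1 = [-3/5 4/5 4/5 0; -2 1 1 0; 0 0 -1 0; 0 0 0 1]
det M = -1; M⁻¹ = [1 -4/5 0 0; 2 -3/5 1 0; 0 0 -1 0; 0 0 0 1]
M⁻¹ · (-2/5, 2, 2)ᵀ = (-2, 0, -2)ᵀ

p = (-2, 0, -2)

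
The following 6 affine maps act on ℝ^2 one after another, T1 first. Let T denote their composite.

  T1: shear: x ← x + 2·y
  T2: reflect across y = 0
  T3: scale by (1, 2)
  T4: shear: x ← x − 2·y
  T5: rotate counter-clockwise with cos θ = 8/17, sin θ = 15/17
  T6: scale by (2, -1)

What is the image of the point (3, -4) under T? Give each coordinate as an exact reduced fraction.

T(p) = (-576/17, 251/17)

T1 shear: x ← x + 2·y: (3, -4) → (-5, -4)
T2 reflect across y = 0: (-5, -4) → (-5, 4)
T3 scale by (1, 2): (-5, 4) → (-5, 8)
T4 shear: x ← x − 2·y: (-5, 8) → (-21, 8)
T5 rotate counter-clockwise with cos θ = 8/17, sin θ = 15/17: (-21, 8) → (-288/17, -251/17)
T6 scale by (2, -1): (-288/17, -251/17) → (-576/17, 251/17)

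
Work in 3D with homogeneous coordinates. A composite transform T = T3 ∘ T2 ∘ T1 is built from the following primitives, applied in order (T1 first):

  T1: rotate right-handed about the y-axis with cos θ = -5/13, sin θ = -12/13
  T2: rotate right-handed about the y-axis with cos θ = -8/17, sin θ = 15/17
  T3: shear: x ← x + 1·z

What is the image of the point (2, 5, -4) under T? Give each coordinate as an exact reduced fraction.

T(p) = (-566/221, 5, -922/221)

T1 rotate right-handed about the y-axis with cos θ = -5/13, sin θ = -12/13: (2, 5, -4) → (38/13, 5, 44/13)
T2 rotate right-handed about the y-axis with cos θ = -8/17, sin θ = 15/17: (38/13, 5, 44/13) → (356/221, 5, -922/221)
T3 shear: x ← x + 1·z: (356/221, 5, -922/221) → (-566/221, 5, -922/221)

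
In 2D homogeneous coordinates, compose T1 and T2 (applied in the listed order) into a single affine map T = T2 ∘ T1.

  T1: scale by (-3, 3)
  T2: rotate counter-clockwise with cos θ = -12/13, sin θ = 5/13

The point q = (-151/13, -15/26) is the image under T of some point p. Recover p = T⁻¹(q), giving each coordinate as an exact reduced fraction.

p = (-7/2, 5/3)

T1 = [-3 0 0; 0 3 0; 0 0 1]
T2·T1 = [36/13 -15/13 0; -15/13 -36/13 0; 0 0 1]
det M = -9; M⁻¹ = [4/13 -5/39 0; -5/39 -4/13 0; 0 0 1]
M⁻¹ · (-151/13, -15/26)ᵀ = (-7/2, 5/3)ᵀ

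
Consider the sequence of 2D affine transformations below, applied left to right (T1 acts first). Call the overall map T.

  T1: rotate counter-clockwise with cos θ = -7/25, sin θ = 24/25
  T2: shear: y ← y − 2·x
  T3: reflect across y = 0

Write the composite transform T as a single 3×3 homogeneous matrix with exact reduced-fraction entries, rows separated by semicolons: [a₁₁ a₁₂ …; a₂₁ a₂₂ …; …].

T1 = [-7/25 -24/25 0; 24/25 -7/25 0; 0 0 1]
T2·T1 = [-7/25 -24/25 0; 38/25 41/25 0; 0 0 1]
T3·…·T1 = [-7/25 -24/25 0; -38/25 -41/25 0; 0 0 1]

T = [-7/25 -24/25 0; -38/25 -41/25 0; 0 0 1]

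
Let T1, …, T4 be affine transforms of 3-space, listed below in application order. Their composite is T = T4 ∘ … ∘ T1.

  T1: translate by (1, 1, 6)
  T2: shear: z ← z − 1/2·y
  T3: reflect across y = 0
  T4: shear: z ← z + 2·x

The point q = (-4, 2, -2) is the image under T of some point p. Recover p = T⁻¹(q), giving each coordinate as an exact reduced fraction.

T1 = [1 0 0 1; 0 1 0 1; 0 0 1 6; 0 0 0 1]
T2·T1 = [1 0 0 1; 0 1 0 1; 0 -1/2 1 11/2; 0 0 0 1]
T3·…·T1 = [1 0 0 1; 0 -1 0 -1; 0 -1/2 1 11/2; 0 0 0 1]
T4·…·T1 = [1 0 0 1; 0 -1 0 -1; 2 -1/2 1 15/2; 0 0 0 1]
det M = -1; M⁻¹ = [1 0 0 -1; 0 -1 0 -1; -2 -1/2 1 -6; 0 0 0 1]
M⁻¹ · (-4, 2, -2)ᵀ = (-5, -3, -1)ᵀ

p = (-5, -3, -1)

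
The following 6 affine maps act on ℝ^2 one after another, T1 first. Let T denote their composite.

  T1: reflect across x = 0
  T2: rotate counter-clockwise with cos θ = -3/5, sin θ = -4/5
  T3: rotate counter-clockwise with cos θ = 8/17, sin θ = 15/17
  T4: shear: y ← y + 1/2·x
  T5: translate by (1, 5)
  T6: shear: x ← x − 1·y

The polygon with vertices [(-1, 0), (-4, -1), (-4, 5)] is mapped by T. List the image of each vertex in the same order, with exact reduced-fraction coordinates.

T1 reflect across x = 0: (-1, 0) → (1, 0); (-4, -1) → (4, -1); (-4, 5) → (4, 5)
T2 rotate counter-clockwise with cos θ = -3/5, sin θ = -4/5: (1, 0) → (-3/5, -4/5); (4, -1) → (-16/5, -13/5); (4, 5) → (8/5, -31/5)
T3 rotate counter-clockwise with cos θ = 8/17, sin θ = 15/17: (-3/5, -4/5) → (36/85, -77/85); (-16/5, -13/5) → (67/85, -344/85); (8/5, -31/5) → (529/85, -128/85)
T4 shear: y ← y + 1/2·x: (36/85, -77/85) → (36/85, -59/85); (67/85, -344/85) → (67/85, -621/170); (529/85, -128/85) → (529/85, 273/170)
T5 translate by (1, 5): (36/85, -59/85) → (121/85, 366/85); (67/85, -621/170) → (152/85, 229/170); (529/85, 273/170) → (614/85, 1123/170)
T6 shear: x ← x − 1·y: (121/85, 366/85) → (-49/17, 366/85); (152/85, 229/170) → (15/34, 229/170); (614/85, 1123/170) → (21/34, 1123/170)

image vertices: (-49/17, 366/85), (15/34, 229/170), (21/34, 1123/170)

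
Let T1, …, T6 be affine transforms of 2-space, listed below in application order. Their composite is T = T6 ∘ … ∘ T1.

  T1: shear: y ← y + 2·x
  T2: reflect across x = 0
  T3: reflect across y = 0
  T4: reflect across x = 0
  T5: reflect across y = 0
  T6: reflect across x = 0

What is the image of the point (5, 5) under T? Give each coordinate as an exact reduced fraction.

T(p) = (-5, 15)

T1 shear: y ← y + 2·x: (5, 5) → (5, 15)
T2 reflect across x = 0: (5, 15) → (-5, 15)
T3 reflect across y = 0: (-5, 15) → (-5, -15)
T4 reflect across x = 0: (-5, -15) → (5, -15)
T5 reflect across y = 0: (5, -15) → (5, 15)
T6 reflect across x = 0: (5, 15) → (-5, 15)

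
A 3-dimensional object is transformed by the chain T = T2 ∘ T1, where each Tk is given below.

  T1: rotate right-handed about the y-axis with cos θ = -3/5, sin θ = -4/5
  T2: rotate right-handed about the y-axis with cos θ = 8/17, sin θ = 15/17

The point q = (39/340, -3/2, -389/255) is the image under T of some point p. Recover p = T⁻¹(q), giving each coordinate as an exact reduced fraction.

T1 = [-3/5 0 -4/5 0; 0 1 0 0; 4/5 0 -3/5 0; 0 0 0 1]
T2·T1 = [36/85 0 -77/85 0; 0 1 0 0; 77/85 0 36/85 0; 0 0 0 1]
det M = 1; M⁻¹ = [36/85 0 77/85 0; 0 1 0 0; -77/85 0 36/85 0; 0 0 0 1]
M⁻¹ · (39/340, -3/2, -389/255)ᵀ = (-4/3, -3/2, -3/4)ᵀ

p = (-4/3, -3/2, -3/4)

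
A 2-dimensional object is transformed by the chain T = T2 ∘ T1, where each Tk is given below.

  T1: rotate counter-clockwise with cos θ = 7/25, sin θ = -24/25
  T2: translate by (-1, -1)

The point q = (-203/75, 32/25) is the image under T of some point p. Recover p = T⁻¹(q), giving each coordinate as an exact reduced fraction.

p = (-8/3, -1)

T1 = [7/25 24/25 0; -24/25 7/25 0; 0 0 1]
T2·T1 = [7/25 24/25 -1; -24/25 7/25 -1; 0 0 1]
det M = 1; M⁻¹ = [7/25 -24/25 -17/25; 24/25 7/25 31/25; 0 0 1]
M⁻¹ · (-203/75, 32/25)ᵀ = (-8/3, -1)ᵀ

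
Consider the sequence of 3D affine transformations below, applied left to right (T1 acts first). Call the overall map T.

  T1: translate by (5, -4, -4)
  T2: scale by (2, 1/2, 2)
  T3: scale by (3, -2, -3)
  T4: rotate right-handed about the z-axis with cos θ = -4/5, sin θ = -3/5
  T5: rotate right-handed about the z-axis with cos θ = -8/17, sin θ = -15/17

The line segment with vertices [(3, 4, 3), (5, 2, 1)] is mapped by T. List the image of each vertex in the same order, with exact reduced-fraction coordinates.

T1 translate by (5, -4, -4): (3, 4, 3) → (8, 0, -1); (5, 2, 1) → (10, -2, -3)
T2 scale by (2, 1/2, 2): (8, 0, -1) → (16, 0, -2); (10, -2, -3) → (20, -1, -6)
T3 scale by (3, -2, -3): (16, 0, -2) → (48, 0, 6); (20, -1, -6) → (60, 2, 18)
T4 rotate right-handed about the z-axis with cos θ = -4/5, sin θ = -3/5: (48, 0, 6) → (-192/5, -144/5, 6); (60, 2, 18) → (-234/5, -188/5, 18)
T5 rotate right-handed about the z-axis with cos θ = -8/17, sin θ = -15/17: (-192/5, -144/5, 6) → (-624/85, 4032/85, 6); (-234/5, -188/5, 18) → (-948/85, 5014/85, 18)

image vertices: (-624/85, 4032/85, 6), (-948/85, 5014/85, 18)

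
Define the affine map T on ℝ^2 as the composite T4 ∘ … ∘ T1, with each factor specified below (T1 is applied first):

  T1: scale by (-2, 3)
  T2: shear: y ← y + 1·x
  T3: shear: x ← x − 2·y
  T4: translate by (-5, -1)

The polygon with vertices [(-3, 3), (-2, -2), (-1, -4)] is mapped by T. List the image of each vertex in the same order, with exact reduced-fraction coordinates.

image vertices: (-29, 14), (3, -3), (17, -11)

T1 scale by (-2, 3): (-3, 3) → (6, 9); (-2, -2) → (4, -6); (-1, -4) → (2, -12)
T2 shear: y ← y + 1·x: (6, 9) → (6, 15); (4, -6) → (4, -2); (2, -12) → (2, -10)
T3 shear: x ← x − 2·y: (6, 15) → (-24, 15); (4, -2) → (8, -2); (2, -10) → (22, -10)
T4 translate by (-5, -1): (-24, 15) → (-29, 14); (8, -2) → (3, -3); (22, -10) → (17, -11)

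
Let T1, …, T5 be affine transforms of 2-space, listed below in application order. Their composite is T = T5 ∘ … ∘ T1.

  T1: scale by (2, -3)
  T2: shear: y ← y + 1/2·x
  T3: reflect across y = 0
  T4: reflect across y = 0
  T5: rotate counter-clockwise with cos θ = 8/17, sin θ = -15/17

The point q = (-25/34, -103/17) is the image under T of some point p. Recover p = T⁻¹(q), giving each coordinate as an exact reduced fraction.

p = (5/2, 2)

T1 = [2 0 0; 0 -3 0; 0 0 1]
T2·T1 = [2 0 0; 1 -3 0; 0 0 1]
T3·…·T1 = [2 0 0; -1 3 0; 0 0 1]
T4·…·T1 = [2 0 0; 1 -3 0; 0 0 1]
T5·…·T1 = [31/17 -45/17 0; -22/17 -24/17 0; 0 0 1]
det M = -6; M⁻¹ = [4/17 -15/34 0; -11/51 -31/102 0; 0 0 1]
M⁻¹ · (-25/34, -103/17)ᵀ = (5/2, 2)ᵀ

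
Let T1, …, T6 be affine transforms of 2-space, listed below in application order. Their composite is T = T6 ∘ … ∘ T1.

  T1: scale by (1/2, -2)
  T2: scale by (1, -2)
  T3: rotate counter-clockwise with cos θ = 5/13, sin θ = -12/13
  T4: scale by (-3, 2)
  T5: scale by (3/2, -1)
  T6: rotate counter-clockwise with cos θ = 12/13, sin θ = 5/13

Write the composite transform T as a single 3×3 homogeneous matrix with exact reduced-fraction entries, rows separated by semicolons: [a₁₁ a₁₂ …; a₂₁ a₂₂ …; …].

T = [-15/13 -184/13 0; 27/52 -120/13 0; 0 0 1]

T1 = [1/2 0 0; 0 -2 0; 0 0 1]
T2·T1 = [1/2 0 0; 0 4 0; 0 0 1]
T3·…·T1 = [5/26 48/13 0; -6/13 20/13 0; 0 0 1]
T4·…·T1 = [-15/26 -144/13 0; -12/13 40/13 0; 0 0 1]
T5·…·T1 = [-45/52 -216/13 0; 12/13 -40/13 0; 0 0 1]
T6·…·T1 = [-15/13 -184/13 0; 27/52 -120/13 0; 0 0 1]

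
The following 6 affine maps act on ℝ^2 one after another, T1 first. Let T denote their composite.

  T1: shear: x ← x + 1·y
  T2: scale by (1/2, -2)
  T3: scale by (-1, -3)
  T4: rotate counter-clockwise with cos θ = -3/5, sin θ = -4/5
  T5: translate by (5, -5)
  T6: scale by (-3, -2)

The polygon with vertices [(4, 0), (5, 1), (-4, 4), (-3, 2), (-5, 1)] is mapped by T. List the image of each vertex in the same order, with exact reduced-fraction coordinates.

T1 shear: x ← x + 1·y: (4, 0) → (4, 0); (5, 1) → (6, 1); (-4, 4) → (0, 4); (-3, 2) → (-1, 2); (-5, 1) → (-4, 1)
T2 scale by (1/2, -2): (4, 0) → (2, 0); (6, 1) → (3, -2); (0, 4) → (0, -8); (-1, 2) → (-1/2, -4); (-4, 1) → (-2, -2)
T3 scale by (-1, -3): (2, 0) → (-2, 0); (3, -2) → (-3, 6); (0, -8) → (0, 24); (-1/2, -4) → (1/2, 12); (-2, -2) → (2, 6)
T4 rotate counter-clockwise with cos θ = -3/5, sin θ = -4/5: (-2, 0) → (6/5, 8/5); (-3, 6) → (33/5, -6/5); (0, 24) → (96/5, -72/5); (1/2, 12) → (93/10, -38/5); (2, 6) → (18/5, -26/5)
T5 translate by (5, -5): (6/5, 8/5) → (31/5, -17/5); (33/5, -6/5) → (58/5, -31/5); (96/5, -72/5) → (121/5, -97/5); (93/10, -38/5) → (143/10, -63/5); (18/5, -26/5) → (43/5, -51/5)
T6 scale by (-3, -2): (31/5, -17/5) → (-93/5, 34/5); (58/5, -31/5) → (-174/5, 62/5); (121/5, -97/5) → (-363/5, 194/5); (143/10, -63/5) → (-429/10, 126/5); (43/5, -51/5) → (-129/5, 102/5)

image vertices: (-93/5, 34/5), (-174/5, 62/5), (-363/5, 194/5), (-429/10, 126/5), (-129/5, 102/5)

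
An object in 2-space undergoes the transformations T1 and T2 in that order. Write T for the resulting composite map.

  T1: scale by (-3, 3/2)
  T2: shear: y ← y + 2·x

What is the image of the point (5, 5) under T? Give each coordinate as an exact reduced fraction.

T1 scale by (-3, 3/2): (5, 5) → (-15, 15/2)
T2 shear: y ← y + 2·x: (-15, 15/2) → (-15, -45/2)

T(p) = (-15, -45/2)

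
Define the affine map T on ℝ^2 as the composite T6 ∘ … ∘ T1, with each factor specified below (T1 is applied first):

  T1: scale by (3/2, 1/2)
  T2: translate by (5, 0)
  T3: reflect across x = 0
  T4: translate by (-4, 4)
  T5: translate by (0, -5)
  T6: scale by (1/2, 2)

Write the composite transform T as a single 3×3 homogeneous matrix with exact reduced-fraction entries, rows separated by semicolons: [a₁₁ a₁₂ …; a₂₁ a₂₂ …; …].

T = [-3/4 0 -9/2; 0 1 -2; 0 0 1]

T1 = [3/2 0 0; 0 1/2 0; 0 0 1]
T2·T1 = [3/2 0 5; 0 1/2 0; 0 0 1]
T3·…·T1 = [-3/2 0 -5; 0 1/2 0; 0 0 1]
T4·…·T1 = [-3/2 0 -9; 0 1/2 4; 0 0 1]
T5·…·T1 = [-3/2 0 -9; 0 1/2 -1; 0 0 1]
T6·…·T1 = [-3/4 0 -9/2; 0 1 -2; 0 0 1]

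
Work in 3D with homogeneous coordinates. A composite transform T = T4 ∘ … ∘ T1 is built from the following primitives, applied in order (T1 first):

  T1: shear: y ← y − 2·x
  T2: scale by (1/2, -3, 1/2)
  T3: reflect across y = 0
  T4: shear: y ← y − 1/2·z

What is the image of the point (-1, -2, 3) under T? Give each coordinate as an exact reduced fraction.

T1 shear: y ← y − 2·x: (-1, -2, 3) → (-1, 0, 3)
T2 scale by (1/2, -3, 1/2): (-1, 0, 3) → (-1/2, 0, 3/2)
T3 reflect across y = 0: (-1/2, 0, 3/2) → (-1/2, 0, 3/2)
T4 shear: y ← y − 1/2·z: (-1/2, 0, 3/2) → (-1/2, -3/4, 3/2)

T(p) = (-1/2, -3/4, 3/2)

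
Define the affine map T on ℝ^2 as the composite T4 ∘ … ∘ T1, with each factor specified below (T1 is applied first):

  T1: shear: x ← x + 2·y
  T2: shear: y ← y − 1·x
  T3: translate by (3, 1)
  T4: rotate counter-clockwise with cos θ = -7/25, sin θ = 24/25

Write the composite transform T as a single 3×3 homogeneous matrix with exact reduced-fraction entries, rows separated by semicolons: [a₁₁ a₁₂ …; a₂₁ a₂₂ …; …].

T = [17/25 2/5 -9/5; 31/25 11/5 13/5; 0 0 1]

T1 = [1 2 0; 0 1 0; 0 0 1]
T2·T1 = [1 2 0; -1 -1 0; 0 0 1]
T3·…·T1 = [1 2 3; -1 -1 1; 0 0 1]
T4·…·T1 = [17/25 2/5 -9/5; 31/25 11/5 13/5; 0 0 1]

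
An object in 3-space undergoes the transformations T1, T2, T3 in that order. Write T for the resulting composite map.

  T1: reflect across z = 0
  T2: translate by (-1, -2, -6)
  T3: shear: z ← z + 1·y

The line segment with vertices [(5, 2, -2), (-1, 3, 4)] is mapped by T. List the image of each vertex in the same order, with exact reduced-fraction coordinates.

T1 reflect across z = 0: (5, 2, -2) → (5, 2, 2); (-1, 3, 4) → (-1, 3, -4)
T2 translate by (-1, -2, -6): (5, 2, 2) → (4, 0, -4); (-1, 3, -4) → (-2, 1, -10)
T3 shear: z ← z + 1·y: (4, 0, -4) → (4, 0, -4); (-2, 1, -10) → (-2, 1, -9)

image vertices: (4, 0, -4), (-2, 1, -9)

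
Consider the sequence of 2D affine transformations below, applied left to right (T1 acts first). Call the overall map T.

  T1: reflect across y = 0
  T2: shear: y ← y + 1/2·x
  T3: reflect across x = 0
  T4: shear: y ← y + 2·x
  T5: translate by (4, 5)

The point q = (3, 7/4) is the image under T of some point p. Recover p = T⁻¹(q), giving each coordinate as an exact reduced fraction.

T1 = [1 0 0; 0 -1 0; 0 0 1]
T2·T1 = [1 0 0; 1/2 -1 0; 0 0 1]
T3·…·T1 = [-1 0 0; 1/2 -1 0; 0 0 1]
T4·…·T1 = [-1 0 0; -3/2 -1 0; 0 0 1]
T5·…·T1 = [-1 0 4; -3/2 -1 5; 0 0 1]
det M = 1; M⁻¹ = [-1 0 4; 3/2 -1 -1; 0 0 1]
M⁻¹ · (3, 7/4)ᵀ = (1, 7/4)ᵀ

p = (1, 7/4)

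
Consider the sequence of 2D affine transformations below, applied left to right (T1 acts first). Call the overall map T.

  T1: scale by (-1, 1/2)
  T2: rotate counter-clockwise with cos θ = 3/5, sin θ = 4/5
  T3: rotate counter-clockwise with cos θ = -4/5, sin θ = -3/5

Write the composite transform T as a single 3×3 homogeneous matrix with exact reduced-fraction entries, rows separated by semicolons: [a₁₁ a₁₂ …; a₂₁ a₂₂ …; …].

T = [0 1/2 0; 1 0 0; 0 0 1]

T1 = [-1 0 0; 0 1/2 0; 0 0 1]
T2·T1 = [-3/5 -2/5 0; -4/5 3/10 0; 0 0 1]
T3·…·T1 = [0 1/2 0; 1 0 0; 0 0 1]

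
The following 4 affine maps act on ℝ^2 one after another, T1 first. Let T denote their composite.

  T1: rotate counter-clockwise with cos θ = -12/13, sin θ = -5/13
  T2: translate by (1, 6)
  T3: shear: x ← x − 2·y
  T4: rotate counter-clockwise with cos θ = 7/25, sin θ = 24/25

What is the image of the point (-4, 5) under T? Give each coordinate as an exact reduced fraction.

T(p) = (-842/325, 506/325)

T1 rotate counter-clockwise with cos θ = -12/13, sin θ = -5/13: (-4, 5) → (73/13, -40/13)
T2 translate by (1, 6): (73/13, -40/13) → (86/13, 38/13)
T3 shear: x ← x − 2·y: (86/13, 38/13) → (10/13, 38/13)
T4 rotate counter-clockwise with cos θ = 7/25, sin θ = 24/25: (10/13, 38/13) → (-842/325, 506/325)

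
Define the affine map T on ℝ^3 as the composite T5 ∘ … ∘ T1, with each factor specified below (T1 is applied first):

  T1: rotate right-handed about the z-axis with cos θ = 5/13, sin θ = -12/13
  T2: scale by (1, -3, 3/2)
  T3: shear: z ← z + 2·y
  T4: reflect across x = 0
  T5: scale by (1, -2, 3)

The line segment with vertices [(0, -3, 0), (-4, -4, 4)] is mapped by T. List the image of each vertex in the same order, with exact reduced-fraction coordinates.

image vertices: (36/13, -90/13, 270/13), (68/13, 168/13, -270/13)

T1 rotate right-handed about the z-axis with cos θ = 5/13, sin θ = -12/13: (0, -3, 0) → (-36/13, -15/13, 0); (-4, -4, 4) → (-68/13, 28/13, 4)
T2 scale by (1, -3, 3/2): (-36/13, -15/13, 0) → (-36/13, 45/13, 0); (-68/13, 28/13, 4) → (-68/13, -84/13, 6)
T3 shear: z ← z + 2·y: (-36/13, 45/13, 0) → (-36/13, 45/13, 90/13); (-68/13, -84/13, 6) → (-68/13, -84/13, -90/13)
T4 reflect across x = 0: (-36/13, 45/13, 90/13) → (36/13, 45/13, 90/13); (-68/13, -84/13, -90/13) → (68/13, -84/13, -90/13)
T5 scale by (1, -2, 3): (36/13, 45/13, 90/13) → (36/13, -90/13, 270/13); (68/13, -84/13, -90/13) → (68/13, 168/13, -270/13)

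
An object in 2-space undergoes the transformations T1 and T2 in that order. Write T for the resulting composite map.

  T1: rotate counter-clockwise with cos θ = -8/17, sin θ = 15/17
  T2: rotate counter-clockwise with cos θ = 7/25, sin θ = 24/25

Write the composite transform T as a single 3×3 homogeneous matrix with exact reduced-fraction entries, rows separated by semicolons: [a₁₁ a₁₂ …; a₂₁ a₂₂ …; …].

T1 = [-8/17 -15/17 0; 15/17 -8/17 0; 0 0 1]
T2·T1 = [-416/425 87/425 0; -87/425 -416/425 0; 0 0 1]

T = [-416/425 87/425 0; -87/425 -416/425 0; 0 0 1]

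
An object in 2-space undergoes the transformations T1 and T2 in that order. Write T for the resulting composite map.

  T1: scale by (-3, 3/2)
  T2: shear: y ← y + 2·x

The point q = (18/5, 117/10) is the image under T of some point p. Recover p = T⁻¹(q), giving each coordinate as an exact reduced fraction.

T1 = [-3 0 0; 0 3/2 0; 0 0 1]
T2·T1 = [-3 0 0; -6 3/2 0; 0 0 1]
det M = -9/2; M⁻¹ = [-1/3 0 0; -4/3 2/3 0; 0 0 1]
M⁻¹ · (18/5, 117/10)ᵀ = (-6/5, 3)ᵀ

p = (-6/5, 3)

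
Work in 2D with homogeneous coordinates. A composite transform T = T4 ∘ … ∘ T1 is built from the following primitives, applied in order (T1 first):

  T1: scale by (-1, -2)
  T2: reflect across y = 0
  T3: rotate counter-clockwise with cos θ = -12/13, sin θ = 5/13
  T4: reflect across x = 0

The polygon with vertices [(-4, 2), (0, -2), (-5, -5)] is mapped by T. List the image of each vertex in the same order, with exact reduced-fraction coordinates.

image vertices: (68/13, -28/13), (-20/13, 48/13), (10/13, 145/13)

T1 scale by (-1, -2): (-4, 2) → (4, -4); (0, -2) → (0, 4); (-5, -5) → (5, 10)
T2 reflect across y = 0: (4, -4) → (4, 4); (0, 4) → (0, -4); (5, 10) → (5, -10)
T3 rotate counter-clockwise with cos θ = -12/13, sin θ = 5/13: (4, 4) → (-68/13, -28/13); (0, -4) → (20/13, 48/13); (5, -10) → (-10/13, 145/13)
T4 reflect across x = 0: (-68/13, -28/13) → (68/13, -28/13); (20/13, 48/13) → (-20/13, 48/13); (-10/13, 145/13) → (10/13, 145/13)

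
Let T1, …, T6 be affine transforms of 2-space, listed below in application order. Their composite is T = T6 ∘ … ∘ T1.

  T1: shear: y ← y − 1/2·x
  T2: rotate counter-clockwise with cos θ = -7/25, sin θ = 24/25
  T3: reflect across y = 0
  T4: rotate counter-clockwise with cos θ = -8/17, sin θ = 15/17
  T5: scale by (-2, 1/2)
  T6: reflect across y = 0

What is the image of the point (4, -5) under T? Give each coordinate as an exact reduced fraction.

T1 shear: y ← y − 1/2·x: (4, -5) → (4, -7)
T2 rotate counter-clockwise with cos θ = -7/25, sin θ = 24/25: (4, -7) → (28/5, 29/5)
T3 reflect across y = 0: (28/5, 29/5) → (28/5, -29/5)
T4 rotate counter-clockwise with cos θ = -8/17, sin θ = 15/17: (28/5, -29/5) → (211/85, 652/85)
T5 scale by (-2, 1/2): (211/85, 652/85) → (-422/85, 326/85)
T6 reflect across y = 0: (-422/85, 326/85) → (-422/85, -326/85)

T(p) = (-422/85, -326/85)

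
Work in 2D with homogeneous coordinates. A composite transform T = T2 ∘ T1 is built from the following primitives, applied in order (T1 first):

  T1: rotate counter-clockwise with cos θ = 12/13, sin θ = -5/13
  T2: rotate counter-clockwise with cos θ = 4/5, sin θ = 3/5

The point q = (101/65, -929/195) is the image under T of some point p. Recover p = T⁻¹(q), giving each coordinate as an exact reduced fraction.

p = (1/3, -5)

T1 = [12/13 5/13 0; -5/13 12/13 0; 0 0 1]
T2·T1 = [63/65 -16/65 0; 16/65 63/65 0; 0 0 1]
det M = 1; M⁻¹ = [63/65 16/65 0; -16/65 63/65 0; 0 0 1]
M⁻¹ · (101/65, -929/195)ᵀ = (1/3, -5)ᵀ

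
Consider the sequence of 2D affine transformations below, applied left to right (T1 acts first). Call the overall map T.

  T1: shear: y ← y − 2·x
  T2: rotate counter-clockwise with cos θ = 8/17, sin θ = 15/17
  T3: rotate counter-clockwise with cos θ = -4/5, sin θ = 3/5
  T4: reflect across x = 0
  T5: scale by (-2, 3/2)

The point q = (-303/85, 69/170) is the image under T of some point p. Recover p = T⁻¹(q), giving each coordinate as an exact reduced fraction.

T1 = [1 0 0; -2 1 0; 0 0 1]
T2·T1 = [38/17 -15/17 0; -1/17 8/17 0; 0 0 1]
T3·…·T1 = [-149/85 36/85 0; 118/85 -77/85 0; 0 0 1]
T4·…·T1 = [149/85 -36/85 0; 118/85 -77/85 0; 0 0 1]
T5·…·T1 = [-298/85 72/85 0; 177/85 -231/170 0; 0 0 1]
det M = 3; M⁻¹ = [-77/170 -24/85 0; -59/85 -298/255 0; 0 0 1]
M⁻¹ · (-303/85, 69/170)ᵀ = (3/2, 2)ᵀ

p = (3/2, 2)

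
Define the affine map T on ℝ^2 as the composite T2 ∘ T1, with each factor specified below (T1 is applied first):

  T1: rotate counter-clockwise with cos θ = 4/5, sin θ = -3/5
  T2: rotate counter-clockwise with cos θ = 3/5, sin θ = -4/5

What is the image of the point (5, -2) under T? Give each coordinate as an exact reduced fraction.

T1 rotate counter-clockwise with cos θ = 4/5, sin θ = -3/5: (5, -2) → (14/5, -23/5)
T2 rotate counter-clockwise with cos θ = 3/5, sin θ = -4/5: (14/5, -23/5) → (-2, -5)

T(p) = (-2, -5)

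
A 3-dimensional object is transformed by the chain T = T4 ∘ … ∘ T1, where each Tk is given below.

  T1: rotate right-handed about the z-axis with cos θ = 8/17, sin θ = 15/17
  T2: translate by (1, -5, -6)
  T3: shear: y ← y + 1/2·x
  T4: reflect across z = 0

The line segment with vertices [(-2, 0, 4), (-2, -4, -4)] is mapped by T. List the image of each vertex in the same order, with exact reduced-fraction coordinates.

image vertices: (1/17, -229/34, 2), (61/17, -233/34, 10)

T1 rotate right-handed about the z-axis with cos θ = 8/17, sin θ = 15/17: (-2, 0, 4) → (-16/17, -30/17, 4); (-2, -4, -4) → (44/17, -62/17, -4)
T2 translate by (1, -5, -6): (-16/17, -30/17, 4) → (1/17, -115/17, -2); (44/17, -62/17, -4) → (61/17, -147/17, -10)
T3 shear: y ← y + 1/2·x: (1/17, -115/17, -2) → (1/17, -229/34, -2); (61/17, -147/17, -10) → (61/17, -233/34, -10)
T4 reflect across z = 0: (1/17, -229/34, -2) → (1/17, -229/34, 2); (61/17, -233/34, -10) → (61/17, -233/34, 10)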